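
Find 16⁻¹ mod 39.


Use the extended Euclidean algorithm to write 1 = 16·s + 39·t; then s mod 39 is the inverse.
Euclidean algorithm:
  16 = 0·39 + 16
  39 = 2·16 + 7
  16 = 2·7 + 2
  7 = 3·2 + 1
  2 = 2·1 + 0
gcd(16,39) = 1
Back-substitution gives: 16·(-17) + 39·(7) = 1
So 16⁻¹ ≡ -17 ≡ 22 (mod 39)
Check: 16 × 22 = 352 ≡ 1 (mod 39) ✓

16⁻¹ ≡ 22 (mod 39)


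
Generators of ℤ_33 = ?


g generates ℤ_n iff gcd(g,n) = 1
Prime factors of 33: 3, 11
Generators are g ∈ {1,...,32} not divisible by any of these primes.
Generators: {1, 2, 4, 5, 7, 8, 10, 13, 14, 16, 17, 19, 20, 23, 25, 26, 28, 29, 31, 32}
Number of generators = φ(33) = 20

Generators of ℤ_33 = {1, 2, 4, 5, 7, 8, 10, 13, 14, 16, 17, 19, 20, 23, 25, 26, 28, 29, 31, 32}


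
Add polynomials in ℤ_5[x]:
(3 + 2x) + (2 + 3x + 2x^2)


Add coefficients mod 5:
x^0: 3 + 2 = 0 (mod 5)
x^1: 2 + 3 = 0 (mod 5)
x^2: 0 + 2 = 2 (mod 5)
Result: 2x^2

f + g = 2x^2


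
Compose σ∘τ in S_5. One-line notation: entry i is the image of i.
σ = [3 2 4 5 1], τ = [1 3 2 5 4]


σ∘τ: apply τ first, then σ
1 →τ 1 →σ 3
2 →τ 3 →σ 4
3 →τ 2 →σ 2
4 →τ 5 →σ 1
5 →τ 4 →σ 5

σ∘τ = [3 4 2 1 5]


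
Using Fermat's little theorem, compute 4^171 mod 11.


Fermat's little theorem: if p is prime and gcd(a,p)=1, then a^(p-1) ≡ 1 (mod p)
p = 11 is prime, gcd(4,11) = 1
Reduce exponent: 171 mod 10 = 1
So 4^171 ≡ 4^1 (mod 11)
4^1 mod 11 = 4

4^171 ≡ 4 (mod 11)


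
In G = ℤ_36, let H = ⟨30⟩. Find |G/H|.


|⟨30⟩| = n / gcd(30, 36) = 36 / 6 = 6
H is normal (ℤ_36 is abelian).
|G/H| = |G| / |H| = 36 / 6 = 6

|G/H| = 6


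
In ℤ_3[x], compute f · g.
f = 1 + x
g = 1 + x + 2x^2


Expand and collect like terms; reduce coefficients mod 3:
x^0: 1·1 = 1 ≡ 1 (mod 3)
x^1: 1·1 + 1·1 = 2 ≡ 2 (mod 3)
x^2: 1·2 + 1·1 = 3 ≡ 0 (mod 3)
x^3: 1·2 = 2 ≡ 2 (mod 3)
Result: 1 + 2x + 2x^3

f · g = 1 + 2x + 2x^3


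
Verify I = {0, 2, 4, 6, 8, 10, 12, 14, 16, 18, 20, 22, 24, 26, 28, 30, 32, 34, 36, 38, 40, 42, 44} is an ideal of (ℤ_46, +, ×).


Check ideal conditions for I = {0, 2, 4, 6, 8, 10, 12, 14, 16, 18, 20, 22, 24, 26, 28, 30, 32, 34, 36, 38, 40, 42, 44} in ℤ_46:
(1) I is an additive subgroup? Yes
(2) For r ∈ ℤ_46 and a ∈ I: r·a ∈ I? Yes

Yes, I is an ideal of ℤ_46


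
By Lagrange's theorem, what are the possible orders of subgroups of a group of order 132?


Lagrange's theorem: |H| divides |G|
|G| = 132
Divisors of 132: 1, 2, 3, 4, 6, 11, 12, 22, 33, 44, 66, 132

Possible subgroup orders: {1, 2, 3, 4, 6, 11, 12, 22, 33, 44, 66, 132}


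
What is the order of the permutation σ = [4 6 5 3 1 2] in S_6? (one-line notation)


Cycle decomposition: (1 4 3 5) (2 6)
Cycle lengths: 4, 2
Order = lcm(4, 2) = 4

ord(σ) = 4


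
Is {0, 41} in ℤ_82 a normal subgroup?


H = {0, 41} in ℤ_82
ℤ_82 is abelian; every subgroup of an abelian group is normal

Yes, normal subgroup


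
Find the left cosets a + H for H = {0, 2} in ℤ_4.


H = {0, 2}, |H| = 2
Number of cosets = |G|/|H| = 4/2 = 2
0 + H = {0, 2}
1 + H = {1, 3}

Cosets: 0+H={0,2}; 1+H={1,3}


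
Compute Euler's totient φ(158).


Factor n: 158 = 2 × 79
φ(n) = n · ∏(1 - 1/p) over distinct primes p | n
φ(158) = 158 · (1 - 1/2) · (1 - 1/79) = 78

φ(158) = 78


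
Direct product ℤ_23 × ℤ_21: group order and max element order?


|ℤ_23 × ℤ_21| = 23 × 21 = 483
Max element order = lcm(23,21) = 483
Cyclic? Yes (gcd=1)

|ℤ_23×ℤ_21| = 483, max element order = 483


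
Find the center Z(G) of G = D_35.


Z(G) = {g ∈ G | gx = xg for all x ∈ G}
For odd n, Z(D_n) = {e}: no nontrivial rotation commutes with all reflections

Z(D_35) = {e}


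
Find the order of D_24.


|D_n| = 2n (n rotations and n reflections)
|D_24| = 2×24 = 48

|D_24| = 48


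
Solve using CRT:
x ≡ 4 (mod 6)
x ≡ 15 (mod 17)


m₁ = 6, m₂ = 17, gcd = 1, so CRT applies. M = m₁·m₂ = 102
Let M₁ = M/m₁ = 17, M₂ = M/m₂ = 6
Find y₁ ≡ M₁⁻¹ (mod m₁): 17⁻¹ ≡ 5 (mod 6)
Find y₂ ≡ M₂⁻¹ (mod m₂): 6⁻¹ ≡ 3 (mod 17)
x = a₁·M₁·y₁ + a₂·M₂·y₂ = 4·17·5 + 15·6·3 = 610
Reduce mod 102: x ≡ 100
Check: 100 mod 6 = 4 ✓, 100 mod 17 = 15 ✓

x ≡ 100 (mod 102)


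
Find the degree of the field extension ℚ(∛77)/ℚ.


∛77 has minimal polynomial x³ - 77 (irreducible over ℚ since 77 is not a perfect cube)

[ℚ(∛77)/ℚ] = 3


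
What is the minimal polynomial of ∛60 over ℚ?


∛60 satisfies x³ - 60 = 0, irreducible over ℚ (no rational root; 60 is not a perfect cube)

Minimal polynomial: x³ - 60


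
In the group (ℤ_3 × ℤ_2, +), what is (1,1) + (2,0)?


Operation: componentwise addition mod (3, 2)
(1,1) + (2,0) = ((a₁+b₁) mod 3, (a₂+b₂) mod 2) with a = (1,1), b = (2,0)

(1,1) + (2,0) = (0,1)


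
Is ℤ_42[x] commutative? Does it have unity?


ℤ_42 has zero divisors (2·21 ≡ 0), and these lift to constant zero divisors in ℤ_42[x]; so not an integral domain
Commutative: Yes
Integral domain: No
Has unity: Yes

ℤ_42[x]: Commutative=Yes, Unity=Yes


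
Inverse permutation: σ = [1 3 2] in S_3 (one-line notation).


To find σ⁻¹, swap domain and range:
σ(1) = 1 → σ⁻¹(1) = 1
σ(2) = 3 → σ⁻¹(3) = 2
σ(3) = 2 → σ⁻¹(2) = 3

σ⁻¹ = [1 3 2]


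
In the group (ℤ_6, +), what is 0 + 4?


Operation: addition mod 6
0 + 4 = (a + b) mod 6 with a = 0, b = 4

0 + 4 = 4


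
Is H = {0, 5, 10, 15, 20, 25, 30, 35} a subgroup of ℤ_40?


Subgroup test for H = {0, 5, 10, 15, 20, 25, 30, 35} in (ℤ_40, +):
(1) 0 ∈ H? Yes
(2) Closure: for all a,b ∈ H, (a+b) mod 40 ∈ H? Yes
(3) Inverses: for all a ∈ H, -a mod 40 ∈ H? Yes

Yes, H is a subgroup of ℤ_40


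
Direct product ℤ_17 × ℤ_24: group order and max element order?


|ℤ_17 × ℤ_24| = 17 × 24 = 408
Max element order = lcm(17,24) = 408
Cyclic? Yes (gcd=1)

|ℤ_17×ℤ_24| = 408, max element order = 408


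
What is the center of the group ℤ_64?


Z(G) = {g ∈ G | gx = xg for all x ∈ G}
ℤ_64 is abelian, so Z(G) = G

Z(ℤ_64) = ℤ_64


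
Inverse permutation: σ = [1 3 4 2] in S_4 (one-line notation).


To find σ⁻¹, swap domain and range:
σ(1) = 1 → σ⁻¹(1) = 1
σ(2) = 3 → σ⁻¹(3) = 2
σ(3) = 4 → σ⁻¹(4) = 3
σ(4) = 2 → σ⁻¹(2) = 4

σ⁻¹ = [1 4 2 3]


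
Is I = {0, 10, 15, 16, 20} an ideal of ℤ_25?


Check ideal conditions for I = {0, 10, 15, 16, 20} in ℤ_25:
(1) I is an additive subgroup? No
(2) For r ∈ ℤ_25 and a ∈ I: r·a ∈ I? No  [counterexample: r=2, a=15, r·a mod 25 = 5 ∉ I]

No, I is not an ideal of ℤ_25


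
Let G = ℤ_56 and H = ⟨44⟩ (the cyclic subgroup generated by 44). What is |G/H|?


|⟨44⟩| = n / gcd(44, 56) = 56 / 4 = 14
H is normal (ℤ_56 is abelian).
|G/H| = |G| / |H| = 56 / 14 = 4

|G/H| = 4


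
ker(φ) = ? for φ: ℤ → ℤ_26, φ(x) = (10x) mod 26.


Kernel = preimage of identity
ker(φ) = {x ∈ ℤ : 10x ≡ 0 (mod 26)}. gcd(10,26) = 2, so 10x ≡ 0 (mod 26) ⟺ x ≡ 0 (mod 26/2 = 13). Hence ker(φ) = 13ℤ

ker(φ) = 13ℤ


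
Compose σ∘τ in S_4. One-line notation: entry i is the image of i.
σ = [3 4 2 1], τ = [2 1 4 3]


σ∘τ: apply τ first, then σ
1 →τ 2 →σ 4
2 →τ 1 →σ 3
3 →τ 4 →σ 1
4 →τ 3 →σ 2

σ∘τ = [4 3 1 2]


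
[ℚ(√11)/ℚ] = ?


√11 has minimal polynomial x² - 11 (irreducible over ℚ since 11 is squarefree)

[ℚ(√11)/ℚ] = 2


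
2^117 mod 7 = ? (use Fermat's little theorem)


Fermat's little theorem: if p is prime and gcd(a,p)=1, then a^(p-1) ≡ 1 (mod p)
p = 7 is prime, gcd(2,7) = 1
Reduce exponent: 117 mod 6 = 3
So 2^117 ≡ 2^3 (mod 7)
2^3 mod 7 = 1

2^117 ≡ 1 (mod 7)


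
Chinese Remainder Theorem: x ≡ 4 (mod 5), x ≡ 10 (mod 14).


m₁ = 5, m₂ = 14, gcd = 1, so CRT applies. M = m₁·m₂ = 70
Let M₁ = M/m₁ = 14, M₂ = M/m₂ = 5
Find y₁ ≡ M₁⁻¹ (mod m₁): 14⁻¹ ≡ 4 (mod 5)
Find y₂ ≡ M₂⁻¹ (mod m₂): 5⁻¹ ≡ 3 (mod 14)
x = a₁·M₁·y₁ + a₂·M₂·y₂ = 4·14·4 + 10·5·3 = 374
Reduce mod 70: x ≡ 24
Check: 24 mod 5 = 4 ✓, 24 mod 14 = 10 ✓

x ≡ 24 (mod 70)


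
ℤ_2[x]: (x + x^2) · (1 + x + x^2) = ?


Expand and collect like terms; reduce coefficients mod 2:
x^0: 0·1 = 0 ≡ 0 (mod 2)
x^1: 0·1 + 1·1 = 1 ≡ 1 (mod 2)
x^2: 0·1 + 1·1 + 1·1 = 2 ≡ 0 (mod 2)
x^3: 1·1 + 1·1 = 2 ≡ 0 (mod 2)
x^4: 1·1 = 1 ≡ 1 (mod 2)
Result: x + x^4

f · g = x + x^4


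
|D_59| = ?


|D_n| = 2n (n rotations and n reflections)
|D_59| = 2×59 = 118

|D_59| = 118


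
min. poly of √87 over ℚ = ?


√87 satisfies x² - 87 = 0, irreducible over ℚ since 87 is squarefree

Minimal polynomial: x² - 87


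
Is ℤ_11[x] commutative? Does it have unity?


ℤ_11 is a field (n prime), so ℤ_11[x] is a commutative integral domain with unity
Commutative: Yes
Integral domain: Yes
Has unity: Yes

ℤ_11[x]: Commutative=Yes, Unity=Yes


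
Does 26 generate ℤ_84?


g generates ℤ_n iff gcd(g, n) = 1
gcd(26, 84) = 2
Since gcd = 2 ≠ 1, ⟨26⟩ has order 42 < 84, so 26 is not a generator.

No, 26 does not generate ℤ_84


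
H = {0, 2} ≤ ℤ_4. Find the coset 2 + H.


2 + H = {2 + h (mod 4) : h ∈ H}
2+0=2, 2+2=0
2 + H = {0, 2} = 0 + H

2 + H = {0, 2}


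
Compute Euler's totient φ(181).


Factor n: 181 = 181
φ(n) = n · ∏(1 - 1/p) over distinct primes p | n
φ(181) = 181 · (1 - 1/181) = 180

φ(181) = 180


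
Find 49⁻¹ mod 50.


Use the extended Euclidean algorithm to write 1 = 49·s + 50·t; then s mod 50 is the inverse.
Euclidean algorithm:
  49 = 0·50 + 49
  50 = 1·49 + 1
  49 = 49·1 + 0
gcd(49,50) = 1
Back-substitution gives: 49·(-1) + 50·(1) = 1
So 49⁻¹ ≡ -1 ≡ 49 (mod 50)
Check: 49 × 49 = 2401 ≡ 1 (mod 50) ✓

49⁻¹ ≡ 49 (mod 50)


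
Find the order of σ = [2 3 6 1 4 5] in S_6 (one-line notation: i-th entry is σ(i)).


Cycle decomposition: (1 2 3 6 5 4)
Cycle lengths: 6
Order = lcm(6) = 6

ord(σ) = 6


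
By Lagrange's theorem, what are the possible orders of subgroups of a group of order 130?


Lagrange's theorem: |H| divides |G|
|G| = 130
Divisors of 130: 1, 2, 5, 10, 13, 26, 65, 130

Possible subgroup orders: {1, 2, 5, 10, 13, 26, 65, 130}


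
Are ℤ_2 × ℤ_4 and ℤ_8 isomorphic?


Comparing ℤ_2 × ℤ_4 and ℤ_8:
gcd(2,4) = 2 ≠ 1. Max element order in ℤ_2×ℤ_4 is lcm(2,4) = 4 < 8, so it has no element of order 8

No, ℤ_2 × ℤ_4 ≇ ℤ_8


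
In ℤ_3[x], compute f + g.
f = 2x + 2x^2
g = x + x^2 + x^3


Add coefficients mod 3:
x^0: 0 + 0 = 0 (mod 3)
x^1: 2 + 1 = 0 (mod 3)
x^2: 2 + 1 = 0 (mod 3)
x^3: 0 + 1 = 1 (mod 3)
Result: x^3

f + g = x^3


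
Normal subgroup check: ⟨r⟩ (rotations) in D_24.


H = ⟨r⟩ (rotations) in D_24
The rotation subgroup ⟨r⟩ has index 2 in D_24, so it is normal

Yes, normal subgroup


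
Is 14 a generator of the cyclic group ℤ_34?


g generates ℤ_n iff gcd(g, n) = 1
gcd(14, 34) = 2
Since gcd = 2 ≠ 1, ⟨14⟩ has order 17 < 34, so 14 is not a generator.

No, 14 does not generate ℤ_34


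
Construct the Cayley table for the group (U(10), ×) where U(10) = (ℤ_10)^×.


Elements: {1, 3, 7, 9}
Operation: multiplication mod 10
Entry (a, b) = (a × b) mod 10

Cayley table:
  | 1 | 3 | 7 | 9
1 | 1 | 3 | 7 | 9
3 | 3 | 9 | 1 | 7
7 | 7 | 1 | 9 | 3
9 | 9 | 7 | 3 | 1


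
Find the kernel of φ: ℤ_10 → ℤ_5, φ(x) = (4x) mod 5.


Kernel = preimage of identity
ker(φ) = {x ∈ ℤ_10 : 4x ≡ 0 (mod 5)}. Since 5 | 10, φ is well-defined. The kernel is the cyclic subgroup ⟨5⟩ of ℤ_10 (order 2), i.e. {0, 5}

ker(φ) = {0, 5}


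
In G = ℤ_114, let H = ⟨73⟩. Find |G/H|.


|⟨73⟩| = n / gcd(73, 114) = 114 / 1 = 114
H is normal (ℤ_114 is abelian).
|G/H| = |G| / |H| = 114 / 114 = 1

|G/H| = 1


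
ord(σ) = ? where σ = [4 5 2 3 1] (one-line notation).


Cycle decomposition: (1 4 3 2 5)
Cycle lengths: 5
Order = lcm(5) = 5

ord(σ) = 5


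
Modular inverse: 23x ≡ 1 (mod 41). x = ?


Use the extended Euclidean algorithm to write 1 = 23·s + 41·t; then s mod 41 is the inverse.
Euclidean algorithm:
  23 = 0·41 + 23
  41 = 1·23 + 18
  23 = 1·18 + 5
  18 = 3·5 + 3
  5 = 1·3 + 2
  3 = 1·2 + 1
  2 = 2·1 + 0
gcd(23,41) = 1
Back-substitution gives: 23·(-16) + 41·(9) = 1
So 23⁻¹ ≡ -16 ≡ 25 (mod 41)
Check: 23 × 25 = 575 ≡ 1 (mod 41) ✓

23⁻¹ ≡ 25 (mod 41)


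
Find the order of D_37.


|D_n| = 2n (n rotations and n reflections)
|D_37| = 2×37 = 74

|D_37| = 74


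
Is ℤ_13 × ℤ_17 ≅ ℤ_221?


Comparing ℤ_13 × ℤ_17 and ℤ_221:
gcd(13,17) = 1, so ℤ_13 × ℤ_17 ≅ ℤ_221 (CRT)

Yes, ℤ_13 × ℤ_17 ≅ ℤ_221


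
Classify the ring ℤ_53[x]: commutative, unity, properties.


ℤ_53 is a field (n prime), so ℤ_53[x] is a commutative integral domain with unity
Commutative: Yes
Integral domain: Yes
Has unity: Yes

ℤ_53[x]: Commutative=Yes, Unity=Yes


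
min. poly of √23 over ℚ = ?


√23 satisfies x² - 23 = 0, irreducible over ℚ since 23 is squarefree

Minimal polynomial: x² - 23


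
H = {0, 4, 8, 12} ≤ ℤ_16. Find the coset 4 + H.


4 + H = {4 + h (mod 16) : h ∈ H}
4+0=4, 4+4=8, 4+8=12, 4+12=0
4 + H = {0, 4, 8, 12} = 0 + H

4 + H = {0, 4, 8, 12}


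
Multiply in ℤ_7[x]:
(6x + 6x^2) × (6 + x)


Expand and collect like terms; reduce coefficients mod 7:
x^0: 0·6 = 0 ≡ 0 (mod 7)
x^1: 0·1 + 6·6 = 36 ≡ 1 (mod 7)
x^2: 6·1 + 6·6 = 42 ≡ 0 (mod 7)
x^3: 6·1 = 6 ≡ 6 (mod 7)
Result: x + 6x^3

f · g = x + 6x^3


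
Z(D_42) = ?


Z(G) = {g ∈ G | gx = xg for all x ∈ G}
For even n, Z(D_n) = {e, r^(n/2)}: the 180° rotation r^21 commutes with every reflection and rotation

Z(D_42) = {e, r^21}


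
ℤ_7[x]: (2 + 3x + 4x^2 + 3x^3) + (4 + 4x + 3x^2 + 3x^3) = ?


Add coefficients mod 7:
x^0: 2 + 4 = 6 (mod 7)
x^1: 3 + 4 = 0 (mod 7)
x^2: 4 + 3 = 0 (mod 7)
x^3: 3 + 3 = 6 (mod 7)
Result: 6 + 6x^3

f + g = 6 + 6x^3


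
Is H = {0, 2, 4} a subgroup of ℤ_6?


Subgroup test for H = {0, 2, 4} in (ℤ_6, +):
(1) 0 ∈ H? Yes
(2) Closure: for all a,b ∈ H, (a+b) mod 6 ∈ H? Yes
(3) Inverses: for all a ∈ H, -a mod 6 ∈ H? Yes

Yes, H is a subgroup of ℤ_6


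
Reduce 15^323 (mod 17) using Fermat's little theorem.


Fermat's little theorem: if p is prime and gcd(a,p)=1, then a^(p-1) ≡ 1 (mod p)
p = 17 is prime, gcd(15,17) = 1
Reduce exponent: 323 mod 16 = 3
So 15^323 ≡ 15^3 (mod 17)
15^3 mod 17 = 9

15^323 ≡ 9 (mod 17)


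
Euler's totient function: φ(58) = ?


Factor n: 58 = 2 × 29
φ(n) = n · ∏(1 - 1/p) over distinct primes p | n
φ(58) = 58 · (1 - 1/2) · (1 - 1/29) = 28

φ(58) = 28


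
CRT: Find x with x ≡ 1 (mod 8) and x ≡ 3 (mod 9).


m₁ = 8, m₂ = 9, gcd = 1, so CRT applies. M = m₁·m₂ = 72
Let M₁ = M/m₁ = 9, M₂ = M/m₂ = 8
Find y₁ ≡ M₁⁻¹ (mod m₁): 9⁻¹ ≡ 1 (mod 8)
Find y₂ ≡ M₂⁻¹ (mod m₂): 8⁻¹ ≡ 8 (mod 9)
x = a₁·M₁·y₁ + a₂·M₂·y₂ = 1·9·1 + 3·8·8 = 201
Reduce mod 72: x ≡ 57
Check: 57 mod 8 = 1 ✓, 57 mod 9 = 3 ✓

x ≡ 57 (mod 72)


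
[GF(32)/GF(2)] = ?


GF(32) = GF(2^5), so the extension degree is 5

[GF(32)/GF(2)] = 5


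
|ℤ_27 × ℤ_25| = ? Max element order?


|ℤ_27 × ℤ_25| = 27 × 25 = 675
Max element order = lcm(27,25) = 675
Cyclic? Yes (gcd=1)

|ℤ_27×ℤ_25| = 675, max element order = 675


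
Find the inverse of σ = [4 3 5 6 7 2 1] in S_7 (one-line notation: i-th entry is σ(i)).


To find σ⁻¹, swap domain and range:
σ(1) = 4 → σ⁻¹(4) = 1
σ(2) = 3 → σ⁻¹(3) = 2
σ(3) = 5 → σ⁻¹(5) = 3
σ(4) = 6 → σ⁻¹(6) = 4
σ(5) = 7 → σ⁻¹(7) = 5
σ(6) = 2 → σ⁻¹(2) = 6
σ(7) = 1 → σ⁻¹(1) = 7

σ⁻¹ = [7 6 2 1 3 4 5]


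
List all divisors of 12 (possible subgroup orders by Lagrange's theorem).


Lagrange's theorem: |H| divides |G|
|G| = 12
Divisors of 12: 1, 2, 3, 4, 6, 12

Possible subgroup orders: {1, 2, 3, 4, 6, 12}


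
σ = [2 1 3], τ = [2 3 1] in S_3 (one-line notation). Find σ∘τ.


σ∘τ: apply τ first, then σ
1 →τ 2 →σ 1
2 →τ 3 →σ 3
3 →τ 1 →σ 2

σ∘τ = [1 3 2]


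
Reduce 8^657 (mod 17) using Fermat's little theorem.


Fermat's little theorem: if p is prime and gcd(a,p)=1, then a^(p-1) ≡ 1 (mod p)
p = 17 is prime, gcd(8,17) = 1
Reduce exponent: 657 mod 16 = 1
So 8^657 ≡ 8^1 (mod 17)
8^1 mod 17 = 8

8^657 ≡ 8 (mod 17)


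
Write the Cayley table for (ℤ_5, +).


Elements: {0, 1, 2, 3, 4}
Operation: addition mod 5
Entry (a, b) = (a + b) mod 5

Cayley table:
  | 0 | 1 | 2 | 3 | 4
0 | 0 | 1 | 2 | 3 | 4
1 | 1 | 2 | 3 | 4 | 0
2 | 2 | 3 | 4 | 0 | 1
3 | 3 | 4 | 0 | 1 | 2
4 | 4 | 0 | 1 | 2 | 3


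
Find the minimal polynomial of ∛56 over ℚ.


∛56 satisfies x³ - 56 = 0, irreducible over ℚ (no rational root; 56 is not a perfect cube)

Minimal polynomial: x³ - 56


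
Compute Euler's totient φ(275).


Factor n: 275 = 5^2 × 11
φ(n) = n · ∏(1 - 1/p) over distinct primes p | n
φ(275) = 275 · (1 - 1/5) · (1 - 1/11) = 200

φ(275) = 200


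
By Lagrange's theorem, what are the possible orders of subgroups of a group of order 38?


Lagrange's theorem: |H| divides |G|
|G| = 38
Divisors of 38: 1, 2, 19, 38

Possible subgroup orders: {1, 2, 19, 38}


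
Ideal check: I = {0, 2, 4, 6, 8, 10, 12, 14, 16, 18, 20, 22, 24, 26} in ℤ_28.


Check ideal conditions for I = {0, 2, 4, 6, 8, 10, 12, 14, 16, 18, 20, 22, 24, 26} in ℤ_28:
(1) I is an additive subgroup? Yes
(2) For r ∈ ℤ_28 and a ∈ I: r·a ∈ I? Yes

Yes, I is an ideal of ℤ_28


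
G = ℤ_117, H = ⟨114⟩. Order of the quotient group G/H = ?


|⟨114⟩| = n / gcd(114, 117) = 117 / 3 = 39
H is normal (ℤ_117 is abelian).
|G/H| = |G| / |H| = 117 / 39 = 3

|G/H| = 3


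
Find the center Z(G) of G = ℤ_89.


Z(G) = {g ∈ G | gx = xg for all x ∈ G}
ℤ_89 is abelian, so Z(G) = G

Z(ℤ_89) = ℤ_89


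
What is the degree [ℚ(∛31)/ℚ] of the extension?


∛31 has minimal polynomial x³ - 31 (irreducible over ℚ since 31 is not a perfect cube)

[ℚ(∛31)/ℚ] = 3


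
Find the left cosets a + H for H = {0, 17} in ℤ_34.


H = {0, 17}, |H| = 2
Number of cosets = |G|/|H| = 34/2 = 17
0 + H = {0, 17}
1 + H = {1, 18}
2 + H = {2, 19}
3 + H = {3, 20}
4 + H = {4, 21}
5 + H = {5, 22}
6 + H = {6, 23}
7 + H = {7, 24}
8 + H = {8, 25}
9 + H = {9, 26}
10 + H = {10, 27}
11 + H = {11, 28}
12 + H = {12, 29}
13 + H = {13, 30}
14 + H = {14, 31}
15 + H = {15, 32}
16 + H = {16, 33}

Cosets: 0+H={0,17}; 1+H={1,18}; 2+H={2,19}; 3+H={3,20}; 4+H={4,21}; 5+H={5,22}; 6+H={6,23}; 7+H={7,24}; 8+H={8,25}; 9+H={9,26}; 10+H={10,27}; 11+H={11,28}; 12+H={12,29}; 13+H={13,30}; 14+H={14,31}; 15+H={15,32}; 16+H={16,33}


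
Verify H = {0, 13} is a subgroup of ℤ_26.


Subgroup test for H = {0, 13} in (ℤ_26, +):
(1) 0 ∈ H? Yes
(2) Closure: for all a,b ∈ H, (a+b) mod 26 ∈ H? Yes
(3) Inverses: for all a ∈ H, -a mod 26 ∈ H? Yes

Yes, H is a subgroup of ℤ_26


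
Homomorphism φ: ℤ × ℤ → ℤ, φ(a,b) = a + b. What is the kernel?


Kernel = preimage of identity
ker(φ) = {(a,b) ∈ ℤ² | a+b = 0} = {(a,-a) | a ∈ ℤ}

ker(φ) = {(a,-a) | a ∈ ℤ}


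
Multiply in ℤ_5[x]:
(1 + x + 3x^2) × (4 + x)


Expand and collect like terms; reduce coefficients mod 5:
x^0: 1·4 = 4 ≡ 4 (mod 5)
x^1: 1·1 + 1·4 = 5 ≡ 0 (mod 5)
x^2: 1·1 + 3·4 = 13 ≡ 3 (mod 5)
x^3: 3·1 = 3 ≡ 3 (mod 5)
Result: 4 + 3x^2 + 3x^3

f · g = 4 + 3x^2 + 3x^3


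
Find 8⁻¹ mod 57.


Use the extended Euclidean algorithm to write 1 = 8·s + 57·t; then s mod 57 is the inverse.
Euclidean algorithm:
  8 = 0·57 + 8
  57 = 7·8 + 1
  8 = 8·1 + 0
gcd(8,57) = 1
Back-substitution gives: 8·(-7) + 57·(1) = 1
So 8⁻¹ ≡ -7 ≡ 50 (mod 57)
Check: 8 × 50 = 400 ≡ 1 (mod 57) ✓

8⁻¹ ≡ 50 (mod 57)


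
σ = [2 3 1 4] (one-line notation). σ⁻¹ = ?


To find σ⁻¹, swap domain and range:
σ(1) = 2 → σ⁻¹(2) = 1
σ(2) = 3 → σ⁻¹(3) = 2
σ(3) = 1 → σ⁻¹(1) = 3
σ(4) = 4 → σ⁻¹(4) = 4

σ⁻¹ = [3 1 2 4]


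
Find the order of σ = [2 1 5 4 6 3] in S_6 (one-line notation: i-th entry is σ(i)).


Cycle decomposition: (1 2) (3 5 6)
Cycle lengths: 2, 3
Order = lcm(2, 3) = 6

ord(σ) = 6


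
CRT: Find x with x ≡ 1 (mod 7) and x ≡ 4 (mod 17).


m₁ = 7, m₂ = 17, gcd = 1, so CRT applies. M = m₁·m₂ = 119
Let M₁ = M/m₁ = 17, M₂ = M/m₂ = 7
Find y₁ ≡ M₁⁻¹ (mod m₁): 17⁻¹ ≡ 5 (mod 7)
Find y₂ ≡ M₂⁻¹ (mod m₂): 7⁻¹ ≡ 5 (mod 17)
x = a₁·M₁·y₁ + a₂·M₂·y₂ = 1·17·5 + 4·7·5 = 225
Reduce mod 119: x ≡ 106
Check: 106 mod 7 = 1 ✓, 106 mod 17 = 4 ✓

x ≡ 106 (mod 119)


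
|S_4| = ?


|S_n| = n! (number of permutations of n symbols)
|S_4| = 4! = 24

|S_4| = 24


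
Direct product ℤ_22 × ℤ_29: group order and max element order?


|ℤ_22 × ℤ_29| = 22 × 29 = 638
Max element order = lcm(22,29) = 638
Cyclic? Yes (gcd=1)

|ℤ_22×ℤ_29| = 638, max element order = 638


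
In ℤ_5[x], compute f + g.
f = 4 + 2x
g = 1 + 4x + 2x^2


Add coefficients mod 5:
x^0: 4 + 1 = 0 (mod 5)
x^1: 2 + 4 = 1 (mod 5)
x^2: 0 + 2 = 2 (mod 5)
Result: x + 2x^2

f + g = x + 2x^2


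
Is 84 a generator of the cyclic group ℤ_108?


g generates ℤ_n iff gcd(g, n) = 1
gcd(84, 108) = 12
Since gcd = 12 ≠ 1, ⟨84⟩ has order 9 < 108, so 84 is not a generator.

No, 84 does not generate ℤ_108


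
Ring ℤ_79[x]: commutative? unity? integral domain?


ℤ_79 is a field (n prime), so ℤ_79[x] is a commutative integral domain with unity
Commutative: Yes
Integral domain: Yes
Has unity: Yes

ℤ_79[x]: Commutative=Yes, Unity=Yes


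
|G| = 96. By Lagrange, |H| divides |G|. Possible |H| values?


Lagrange's theorem: |H| divides |G|
|G| = 96
Divisors of 96: 1, 2, 3, 4, 6, 8, 12, 16, 24, 32, 48, 96

Possible subgroup orders: {1, 2, 3, 4, 6, 8, 12, 16, 24, 32, 48, 96}


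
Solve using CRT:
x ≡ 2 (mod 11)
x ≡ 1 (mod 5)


m₁ = 11, m₂ = 5, gcd = 1, so CRT applies. M = m₁·m₂ = 55
Let M₁ = M/m₁ = 5, M₂ = M/m₂ = 11
Find y₁ ≡ M₁⁻¹ (mod m₁): 5⁻¹ ≡ 9 (mod 11)
Find y₂ ≡ M₂⁻¹ (mod m₂): 11⁻¹ ≡ 1 (mod 5)
x = a₁·M₁·y₁ + a₂·M₂·y₂ = 2·5·9 + 1·11·1 = 101
Reduce mod 55: x ≡ 46
Check: 46 mod 11 = 2 ✓, 46 mod 5 = 1 ✓

x ≡ 46 (mod 55)


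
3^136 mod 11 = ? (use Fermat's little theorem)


Fermat's little theorem: if p is prime and gcd(a,p)=1, then a^(p-1) ≡ 1 (mod p)
p = 11 is prime, gcd(3,11) = 1
Reduce exponent: 136 mod 10 = 6
So 3^136 ≡ 3^6 (mod 11)
3^6 mod 11 = 3

3^136 ≡ 3 (mod 11)


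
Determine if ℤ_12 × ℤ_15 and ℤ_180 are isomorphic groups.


Comparing ℤ_12 × ℤ_15 and ℤ_180:
gcd(12,15) = 3 ≠ 1. Max element order in ℤ_12×ℤ_15 is lcm(12,15) = 60 < 180, so it has no element of order 180

No, ℤ_12 × ℤ_15 ≇ ℤ_180


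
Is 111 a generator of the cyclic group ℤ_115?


g generates ℤ_n iff gcd(g, n) = 1
gcd(111, 115) = 1
Since gcd = 1, 111 is a generator.

Yes, 111 generates ℤ_115


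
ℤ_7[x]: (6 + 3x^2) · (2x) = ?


Expand and collect like terms; reduce coefficients mod 7:
x^0: 6·0 = 0 ≡ 0 (mod 7)
x^1: 6·2 + 0·0 = 12 ≡ 5 (mod 7)
x^2: 0·2 + 3·0 = 0 ≡ 0 (mod 7)
x^3: 3·2 = 6 ≡ 6 (mod 7)
Result: 5x + 6x^3

f · g = 5x + 6x^3


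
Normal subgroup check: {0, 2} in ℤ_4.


H = {0, 2} in ℤ_4
ℤ_4 is abelian; every subgroup of an abelian group is normal

Yes, normal subgroup


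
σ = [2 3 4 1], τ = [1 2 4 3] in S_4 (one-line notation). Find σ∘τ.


σ∘τ: apply τ first, then σ
1 →τ 1 →σ 2
2 →τ 2 →σ 3
3 →τ 4 →σ 1
4 →τ 3 →σ 4

σ∘τ = [2 3 1 4]


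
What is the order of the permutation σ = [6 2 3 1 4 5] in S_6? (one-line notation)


Cycle decomposition: (1 6 5 4)
Cycle lengths: 4
Order = lcm(4) = 4

ord(σ) = 4


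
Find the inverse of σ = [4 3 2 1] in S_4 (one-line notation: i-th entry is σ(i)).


To find σ⁻¹, swap domain and range:
σ(1) = 4 → σ⁻¹(4) = 1
σ(2) = 3 → σ⁻¹(3) = 2
σ(3) = 2 → σ⁻¹(2) = 3
σ(4) = 1 → σ⁻¹(1) = 4

σ⁻¹ = [4 3 2 1]


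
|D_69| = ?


|D_n| = 2n (n rotations and n reflections)
|D_69| = 2×69 = 138

|D_69| = 138


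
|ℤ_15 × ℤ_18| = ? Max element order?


|ℤ_15 × ℤ_18| = 15 × 18 = 270
Max element order = lcm(15,18) = 90
Cyclic? No (gcd=3)

|ℤ_15×ℤ_18| = 270, max element order = 90


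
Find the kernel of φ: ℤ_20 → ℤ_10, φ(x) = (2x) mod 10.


Kernel = preimage of identity
ker(φ) = {x ∈ ℤ_20 : 2x ≡ 0 (mod 10)}. Since 10 | 20, φ is well-defined. The kernel is the cyclic subgroup ⟨5⟩ of ℤ_20 (order 4), i.e. {0, 5, 10, 15}

ker(φ) = {0, 5, 10, 15}


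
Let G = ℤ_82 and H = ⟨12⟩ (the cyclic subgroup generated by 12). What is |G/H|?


|⟨12⟩| = n / gcd(12, 82) = 82 / 2 = 41
H is normal (ℤ_82 is abelian).
|G/H| = |G| / |H| = 82 / 41 = 2

|G/H| = 2


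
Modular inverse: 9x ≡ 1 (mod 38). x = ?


Use the extended Euclidean algorithm to write 1 = 9·s + 38·t; then s mod 38 is the inverse.
Euclidean algorithm:
  9 = 0·38 + 9
  38 = 4·9 + 2
  9 = 4·2 + 1
  2 = 2·1 + 0
gcd(9,38) = 1
Back-substitution gives: 9·(17) + 38·(-4) = 1
So 9⁻¹ ≡ 17 ≡ 17 (mod 38)
Check: 9 × 17 = 153 ≡ 1 (mod 38) ✓

9⁻¹ ≡ 17 (mod 38)


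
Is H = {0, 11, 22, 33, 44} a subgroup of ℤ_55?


Subgroup test for H = {0, 11, 22, 33, 44} in (ℤ_55, +):
(1) 0 ∈ H? Yes
(2) Closure: for all a,b ∈ H, (a+b) mod 55 ∈ H? Yes
(3) Inverses: for all a ∈ H, -a mod 55 ∈ H? Yes

Yes, H is a subgroup of ℤ_55


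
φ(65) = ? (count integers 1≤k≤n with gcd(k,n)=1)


Factor n: 65 = 5 × 13
φ(n) = n · ∏(1 - 1/p) over distinct primes p | n
φ(65) = 65 · (1 - 1/5) · (1 - 1/13) = 48

φ(65) = 48


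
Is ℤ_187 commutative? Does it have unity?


ℤ_187 is a commutative ring with unity 1; 187 = 11×17 is composite, so 11·17 ≡ 0 gives zero divisors (not an integral domain)
Commutative: Yes
Integral domain: No
Has unity: Yes

ℤ_187: Commutative=Yes, Unity=Yes


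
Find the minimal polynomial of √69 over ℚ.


√69 satisfies x² - 69 = 0, irreducible over ℚ since 69 is squarefree

Minimal polynomial: x² - 69


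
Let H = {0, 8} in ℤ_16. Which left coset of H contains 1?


1 + H = {1 + h (mod 16) : h ∈ H}
1+0=1, 1+8=9

1 + H = {1, 9}


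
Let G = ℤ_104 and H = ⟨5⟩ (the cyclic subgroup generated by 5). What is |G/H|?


|⟨5⟩| = n / gcd(5, 104) = 104 / 1 = 104
H is normal (ℤ_104 is abelian).
|G/H| = |G| / |H| = 104 / 104 = 1

|G/H| = 1


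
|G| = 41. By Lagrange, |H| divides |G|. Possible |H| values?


Lagrange's theorem: |H| divides |G|
|G| = 41
Divisors of 41: 1, 41

Possible subgroup orders: {1, 41}


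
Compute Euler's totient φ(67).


Factor n: 67 = 67
φ(n) = n · ∏(1 - 1/p) over distinct primes p | n
φ(67) = 67 · (1 - 1/67) = 66

φ(67) = 66


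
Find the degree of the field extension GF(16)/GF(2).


GF(16) = GF(2^4), so the extension degree is 4

[GF(16)/GF(2)] = 4


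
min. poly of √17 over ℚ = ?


√17 satisfies x² - 17 = 0, irreducible over ℚ since 17 is squarefree

Minimal polynomial: x² - 17


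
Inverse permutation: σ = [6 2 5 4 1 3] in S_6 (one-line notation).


To find σ⁻¹, swap domain and range:
σ(1) = 6 → σ⁻¹(6) = 1
σ(2) = 2 → σ⁻¹(2) = 2
σ(3) = 5 → σ⁻¹(5) = 3
σ(4) = 4 → σ⁻¹(4) = 4
σ(5) = 1 → σ⁻¹(1) = 5
σ(6) = 3 → σ⁻¹(3) = 6

σ⁻¹ = [5 2 6 4 3 1]


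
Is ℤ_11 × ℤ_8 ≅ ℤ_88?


Comparing ℤ_11 × ℤ_8 and ℤ_88:
gcd(11,8) = 1, so ℤ_11 × ℤ_8 ≅ ℤ_88 (CRT)

Yes, ℤ_11 × ℤ_8 ≅ ℤ_88


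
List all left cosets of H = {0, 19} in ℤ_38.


H = {0, 19}, |H| = 2
Number of cosets = |G|/|H| = 38/2 = 19
0 + H = {0, 19}
1 + H = {1, 20}
2 + H = {2, 21}
3 + H = {3, 22}
4 + H = {4, 23}
5 + H = {5, 24}
6 + H = {6, 25}
7 + H = {7, 26}
8 + H = {8, 27}
9 + H = {9, 28}
10 + H = {10, 29}
11 + H = {11, 30}
12 + H = {12, 31}
13 + H = {13, 32}
14 + H = {14, 33}
15 + H = {15, 34}
16 + H = {16, 35}
17 + H = {17, 36}
18 + H = {18, 37}

Cosets: 0+H={0,19}; 1+H={1,20}; 2+H={2,21}; 3+H={3,22}; 4+H={4,23}; 5+H={5,24}; 6+H={6,25}; 7+H={7,26}; 8+H={8,27}; 9+H={9,28}; 10+H={10,29}; 11+H={11,30}; 12+H={12,31}; 13+H={13,32}; 14+H={14,33}; 15+H={15,34}; 16+H={16,35}; 17+H={17,36}; 18+H={18,37}


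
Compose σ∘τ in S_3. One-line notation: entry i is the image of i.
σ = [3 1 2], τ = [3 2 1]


σ∘τ: apply τ first, then σ
1 →τ 3 →σ 2
2 →τ 2 →σ 1
3 →τ 1 →σ 3

σ∘τ = [2 1 3]


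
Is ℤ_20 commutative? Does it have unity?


ℤ_20 is a commutative ring with unity 1; 20 = 2×10 is composite, so 2·10 ≡ 0 gives zero divisors (not an integral domain)
Commutative: Yes
Integral domain: No
Has unity: Yes

ℤ_20: Commutative=Yes, Unity=Yes


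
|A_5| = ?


|A_n| = n!/2 (even permutations)
|A_5| = 5!/2 = 120/2 = 60

|A_5| = 60


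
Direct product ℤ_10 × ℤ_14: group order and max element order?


|ℤ_10 × ℤ_14| = 10 × 14 = 140
Max element order = lcm(10,14) = 70
Cyclic? No (gcd=2)

|ℤ_10×ℤ_14| = 140, max element order = 70


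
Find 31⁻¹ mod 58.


Use the extended Euclidean algorithm to write 1 = 31·s + 58·t; then s mod 58 is the inverse.
Euclidean algorithm:
  31 = 0·58 + 31
  58 = 1·31 + 27
  31 = 1·27 + 4
  27 = 6·4 + 3
  4 = 1·3 + 1
  3 = 3·1 + 0
gcd(31,58) = 1
Back-substitution gives: 31·(15) + 58·(-8) = 1
So 31⁻¹ ≡ 15 ≡ 15 (mod 58)
Check: 31 × 15 = 465 ≡ 1 (mod 58) ✓

31⁻¹ ≡ 15 (mod 58)


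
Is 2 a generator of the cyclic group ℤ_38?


g generates ℤ_n iff gcd(g, n) = 1
gcd(2, 38) = 2
Since gcd = 2 ≠ 1, ⟨2⟩ has order 19 < 38, so 2 is not a generator.

No, 2 does not generate ℤ_38


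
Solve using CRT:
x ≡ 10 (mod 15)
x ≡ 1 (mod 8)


m₁ = 15, m₂ = 8, gcd = 1, so CRT applies. M = m₁·m₂ = 120
Let M₁ = M/m₁ = 8, M₂ = M/m₂ = 15
Find y₁ ≡ M₁⁻¹ (mod m₁): 8⁻¹ ≡ 2 (mod 15)
Find y₂ ≡ M₂⁻¹ (mod m₂): 15⁻¹ ≡ 7 (mod 8)
x = a₁·M₁·y₁ + a₂·M₂·y₂ = 10·8·2 + 1·15·7 = 265
Reduce mod 120: x ≡ 25
Check: 25 mod 15 = 10 ✓, 25 mod 8 = 1 ✓

x ≡ 25 (mod 120)


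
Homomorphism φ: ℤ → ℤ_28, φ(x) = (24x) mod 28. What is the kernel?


Kernel = preimage of identity
ker(φ) = {x ∈ ℤ : 24x ≡ 0 (mod 28)}. gcd(24,28) = 4, so 24x ≡ 0 (mod 28) ⟺ x ≡ 0 (mod 28/4 = 7). Hence ker(φ) = 7ℤ

ker(φ) = 7ℤ


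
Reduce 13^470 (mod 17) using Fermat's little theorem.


Fermat's little theorem: if p is prime and gcd(a,p)=1, then a^(p-1) ≡ 1 (mod p)
p = 17 is prime, gcd(13,17) = 1
Reduce exponent: 470 mod 16 = 6
So 13^470 ≡ 13^6 (mod 17)
13^6 mod 17 = 16

13^470 ≡ 16 (mod 17)


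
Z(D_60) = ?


Z(G) = {g ∈ G | gx = xg for all x ∈ G}
For even n, Z(D_n) = {e, r^(n/2)}: the 180° rotation r^30 commutes with every reflection and rotation

Z(D_60) = {e, r^30}


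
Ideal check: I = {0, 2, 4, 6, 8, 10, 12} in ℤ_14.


Check ideal conditions for I = {0, 2, 4, 6, 8, 10, 12} in ℤ_14:
(1) I is an additive subgroup? Yes
(2) For r ∈ ℤ_14 and a ∈ I: r·a ∈ I? Yes

Yes, I is an ideal of ℤ_14


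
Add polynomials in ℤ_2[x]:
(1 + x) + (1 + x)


Add coefficients mod 2:
x^0: 1 + 1 = 0 (mod 2)
x^1: 1 + 1 = 0 (mod 2)
Result: 0

f + g = 0


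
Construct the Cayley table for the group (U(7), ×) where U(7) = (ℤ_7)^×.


Elements: {1, 2, 3, 4, 5, 6}
Operation: multiplication mod 7
Entry (a, b) = (a × b) mod 7

Cayley table:
  | 1 | 2 | 3 | 4 | 5 | 6
1 | 1 | 2 | 3 | 4 | 5 | 6
2 | 2 | 4 | 6 | 1 | 3 | 5
3 | 3 | 6 | 2 | 5 | 1 | 4
4 | 4 | 1 | 5 | 2 | 6 | 3
5 | 5 | 3 | 1 | 6 | 4 | 2
6 | 6 | 5 | 4 | 3 | 2 | 1


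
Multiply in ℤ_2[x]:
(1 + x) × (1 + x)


Expand and collect like terms; reduce coefficients mod 2:
x^0: 1·1 = 1 ≡ 1 (mod 2)
x^1: 1·1 + 1·1 = 2 ≡ 0 (mod 2)
x^2: 1·1 = 1 ≡ 1 (mod 2)
Result: 1 + x^2

f · g = 1 + x^2


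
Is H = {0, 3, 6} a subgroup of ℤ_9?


Subgroup test for H = {0, 3, 6} in (ℤ_9, +):
(1) 0 ∈ H? Yes
(2) Closure: for all a,b ∈ H, (a+b) mod 9 ∈ H? Yes
(3) Inverses: for all a ∈ H, -a mod 9 ∈ H? Yes

Yes, H is a subgroup of ℤ_9


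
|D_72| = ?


|D_n| = 2n (n rotations and n reflections)
|D_72| = 2×72 = 144

|D_72| = 144


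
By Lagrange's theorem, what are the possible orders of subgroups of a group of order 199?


Lagrange's theorem: |H| divides |G|
|G| = 199
Divisors of 199: 1, 199

Possible subgroup orders: {1, 199}


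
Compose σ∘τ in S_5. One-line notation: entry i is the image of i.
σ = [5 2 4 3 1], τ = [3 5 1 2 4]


σ∘τ: apply τ first, then σ
1 →τ 3 →σ 4
2 →τ 5 →σ 1
3 →τ 1 →σ 5
4 →τ 2 →σ 2
5 →τ 4 →σ 3

σ∘τ = [4 1 5 2 3]


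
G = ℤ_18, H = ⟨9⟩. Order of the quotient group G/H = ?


|⟨9⟩| = n / gcd(9, 18) = 18 / 9 = 2
H is normal (ℤ_18 is abelian).
|G/H| = |G| / |H| = 18 / 2 = 9

|G/H| = 9


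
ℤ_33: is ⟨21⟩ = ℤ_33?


g generates ℤ_n iff gcd(g, n) = 1
gcd(21, 33) = 3
Since gcd = 3 ≠ 1, ⟨21⟩ has order 11 < 33, so 21 is not a generator.

No, 21 does not generate ℤ_33


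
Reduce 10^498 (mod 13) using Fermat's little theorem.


Fermat's little theorem: if p is prime and gcd(a,p)=1, then a^(p-1) ≡ 1 (mod p)
p = 13 is prime, gcd(10,13) = 1
Reduce exponent: 498 mod 12 = 6
So 10^498 ≡ 10^6 (mod 13)
10^6 mod 13 = 1

10^498 ≡ 1 (mod 13)


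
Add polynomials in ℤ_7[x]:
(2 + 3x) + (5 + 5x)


Add coefficients mod 7:
x^0: 2 + 5 = 0 (mod 7)
x^1: 3 + 5 = 1 (mod 7)
Result: x

f + g = x


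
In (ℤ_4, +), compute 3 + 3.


Operation: addition mod 4
3 + 3 = (a + b) mod 4 with a = 3, b = 3

3 + 3 = 2


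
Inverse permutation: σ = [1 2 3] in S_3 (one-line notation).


To find σ⁻¹, swap domain and range:
σ(1) = 1 → σ⁻¹(1) = 1
σ(2) = 2 → σ⁻¹(2) = 2
σ(3) = 3 → σ⁻¹(3) = 3

σ⁻¹ = [1 2 3]


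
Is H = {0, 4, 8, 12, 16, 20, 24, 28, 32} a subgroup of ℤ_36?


Subgroup test for H = {0, 4, 8, 12, 16, 20, 24, 28, 32} in (ℤ_36, +):
(1) 0 ∈ H? Yes
(2) Closure: for all a,b ∈ H, (a+b) mod 36 ∈ H? Yes
(3) Inverses: for all a ∈ H, -a mod 36 ∈ H? Yes

Yes, H is a subgroup of ℤ_36


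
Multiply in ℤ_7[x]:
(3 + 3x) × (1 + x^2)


Expand and collect like terms; reduce coefficients mod 7:
x^0: 3·1 = 3 ≡ 3 (mod 7)
x^1: 3·0 + 3·1 = 3 ≡ 3 (mod 7)
x^2: 3·1 + 3·0 = 3 ≡ 3 (mod 7)
x^3: 3·1 = 3 ≡ 3 (mod 7)
Result: 3 + 3x + 3x^2 + 3x^3

f · g = 3 + 3x + 3x^2 + 3x^3


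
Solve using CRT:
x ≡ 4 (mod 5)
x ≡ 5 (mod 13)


m₁ = 5, m₂ = 13, gcd = 1, so CRT applies. M = m₁·m₂ = 65
Let M₁ = M/m₁ = 13, M₂ = M/m₂ = 5
Find y₁ ≡ M₁⁻¹ (mod m₁): 13⁻¹ ≡ 2 (mod 5)
Find y₂ ≡ M₂⁻¹ (mod m₂): 5⁻¹ ≡ 8 (mod 13)
x = a₁·M₁·y₁ + a₂·M₂·y₂ = 4·13·2 + 5·5·8 = 304
Reduce mod 65: x ≡ 44
Check: 44 mod 5 = 4 ✓, 44 mod 13 = 5 ✓

x ≡ 44 (mod 65)


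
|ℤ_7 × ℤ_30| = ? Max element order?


|ℤ_7 × ℤ_30| = 7 × 30 = 210
Max element order = lcm(7,30) = 210
Cyclic? Yes (gcd=1)

|ℤ_7×ℤ_30| = 210, max element order = 210


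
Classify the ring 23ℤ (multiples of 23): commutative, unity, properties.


23ℤ is a commutative ring under +,× but has no multiplicative identity (1 ∉ 23ℤ); it has no zero divisors, but without unity it is not an integral domain
Commutative: Yes
Integral domain: No
Has unity: No

23ℤ (multiples of 23): Commutative=Yes, Unity=No


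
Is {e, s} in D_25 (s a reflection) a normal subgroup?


H = {e, s} in D_25 (s a reflection)
r·s·r⁻¹ = sr⁻² ≠ s for n ≥ 3, so {e, s} is not closed under conjugation

No, not a normal subgroup


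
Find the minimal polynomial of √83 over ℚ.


√83 satisfies x² - 83 = 0, irreducible over ℚ since 83 is squarefree

Minimal polynomial: x² - 83


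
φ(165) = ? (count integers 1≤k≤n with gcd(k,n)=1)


Factor n: 165 = 3 × 5 × 11
φ(n) = n · ∏(1 - 1/p) over distinct primes p | n
φ(165) = 165 · (1 - 1/3) · (1 - 1/5) · (1 - 1/11) = 80

φ(165) = 80


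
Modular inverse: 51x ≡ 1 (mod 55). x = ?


Use the extended Euclidean algorithm to write 1 = 51·s + 55·t; then s mod 55 is the inverse.
Euclidean algorithm:
  51 = 0·55 + 51
  55 = 1·51 + 4
  51 = 12·4 + 3
  4 = 1·3 + 1
  3 = 3·1 + 0
gcd(51,55) = 1
Back-substitution gives: 51·(-14) + 55·(13) = 1
So 51⁻¹ ≡ -14 ≡ 41 (mod 55)
Check: 51 × 41 = 2091 ≡ 1 (mod 55) ✓

51⁻¹ ≡ 41 (mod 55)


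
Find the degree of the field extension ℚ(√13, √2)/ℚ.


[ℚ(√13,√2):ℚ] = [ℚ(√13,√2):ℚ(√13)]·[ℚ(√13):ℚ] = 2·2 = 4

[ℚ(√13, √2)/ℚ] = 4


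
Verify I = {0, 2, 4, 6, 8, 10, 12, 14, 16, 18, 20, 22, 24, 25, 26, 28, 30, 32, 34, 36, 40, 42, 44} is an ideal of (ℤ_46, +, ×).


Check ideal conditions for I = {0, 2, 4, 6, 8, 10, 12, 14, 16, 18, 20, 22, 24, 25, 26, 28, 30, 32, 34, 36, 40, 42, 44} in ℤ_46:
(1) I is an additive subgroup? No
(2) For r ∈ ℤ_46 and a ∈ I: r·a ∈ I? No  [counterexample: r=2, a=42, r·a mod 46 = 38 ∉ I]

No, I is not an ideal of ℤ_46


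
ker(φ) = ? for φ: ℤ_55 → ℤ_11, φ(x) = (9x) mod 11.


Kernel = preimage of identity
ker(φ) = {x ∈ ℤ_55 : 9x ≡ 0 (mod 11)}. Since 11 | 55, φ is well-defined. The kernel is the cyclic subgroup ⟨11⟩ of ℤ_55 (order 5), i.e. {0, 11, 22, 33, 44}

ker(φ) = {0, 11, 22, 33, 44}


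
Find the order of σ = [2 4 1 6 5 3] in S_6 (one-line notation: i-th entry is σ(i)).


Cycle decomposition: (1 2 4 6 3)
Cycle lengths: 5
Order = lcm(5) = 5

ord(σ) = 5


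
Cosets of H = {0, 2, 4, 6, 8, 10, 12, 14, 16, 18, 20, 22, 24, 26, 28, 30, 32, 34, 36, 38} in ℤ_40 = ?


H = {0, 2, 4, 6, 8, 10, 12, 14, 16, 18, 20, 22, 24, 26, 28, 30, 32, 34, 36, 38}, |H| = 20
Number of cosets = |G|/|H| = 40/20 = 2
0 + H = {0, 2, 4, 6, 8, 10, 12, 14, 16, 18, 20, 22, 24, 26, 28, 30, 32, 34, 36, 38}
1 + H = {1, 3, 5, 7, 9, 11, 13, 15, 17, 19, 21, 23, 25, 27, 29, 31, 33, 35, 37, 39}

Cosets: 0+H={0,2,4,6,8,10,12,14,16,18,20,22,24,26,28,30,32,34,36,38}; 1+H={1,3,5,7,9,11,13,15,17,19,21,23,25,27,29,31,33,35,37,39}


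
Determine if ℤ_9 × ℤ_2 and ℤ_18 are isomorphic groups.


Comparing ℤ_9 × ℤ_2 and ℤ_18:
gcd(9,2) = 1, so ℤ_9 × ℤ_2 ≅ ℤ_18 (CRT)

Yes, ℤ_9 × ℤ_2 ≅ ℤ_18


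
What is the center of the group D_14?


Z(G) = {g ∈ G | gx = xg for all x ∈ G}
For even n, Z(D_n) = {e, r^(n/2)}: the 180° rotation r^7 commutes with every reflection and rotation

Z(D_14) = {e, r^7}


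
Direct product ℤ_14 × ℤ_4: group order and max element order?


|ℤ_14 × ℤ_4| = 14 × 4 = 56
Max element order = lcm(14,4) = 28
Cyclic? No (gcd=2)

|ℤ_14×ℤ_4| = 56, max element order = 28


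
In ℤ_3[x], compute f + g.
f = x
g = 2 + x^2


Add coefficients mod 3:
x^0: 0 + 2 = 2 (mod 3)
x^1: 1 + 0 = 1 (mod 3)
x^2: 0 + 1 = 1 (mod 3)
Result: 2 + x + x^2

f + g = 2 + x + x^2


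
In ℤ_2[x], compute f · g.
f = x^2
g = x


Expand and collect like terms; reduce coefficients mod 2:
x^0: 0·0 = 0 ≡ 0 (mod 2)
x^1: 0·1 + 0·0 = 0 ≡ 0 (mod 2)
x^2: 0·1 + 1·0 = 0 ≡ 0 (mod 2)
x^3: 1·1 = 1 ≡ 1 (mod 2)
Result: x^3

f · g = x^3


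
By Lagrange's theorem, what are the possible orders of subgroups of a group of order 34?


Lagrange's theorem: |H| divides |G|
|G| = 34
Divisors of 34: 1, 2, 17, 34

Possible subgroup orders: {1, 2, 17, 34}
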